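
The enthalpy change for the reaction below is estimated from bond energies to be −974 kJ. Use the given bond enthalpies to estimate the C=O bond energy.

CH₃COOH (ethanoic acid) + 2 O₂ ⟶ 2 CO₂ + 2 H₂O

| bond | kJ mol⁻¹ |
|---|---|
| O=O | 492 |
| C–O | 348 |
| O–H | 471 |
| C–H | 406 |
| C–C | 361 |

D(C=O) ≈ 824 kJ/mol

Let D be the C=O bond energy.
Σ(broken) = 1×361 + 3×406 + 1×348 + 1×D + 1×471 + 2×492 = 3382 + D
Σ(formed) = 4×D + 4×471 = 1884 + 4D
ΔH = Σ(broken) − Σ(formed) = (3382 + D) − (1884 + 4D) = +1498 − 3D
Setting this equal to −974 kJ gives 3D = 2472, so D = 824 kJ/mol.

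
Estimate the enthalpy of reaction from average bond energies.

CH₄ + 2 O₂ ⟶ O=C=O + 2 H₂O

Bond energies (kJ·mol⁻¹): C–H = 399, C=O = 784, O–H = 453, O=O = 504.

ΔH ≈ −776 kJ

Bonds broken (reactants):
  C–H: 4 × 399 = 1596
  O=O: 2 × 504 = 1008
  Σ(broken) = 2604 kJ
Bonds formed (products):
  C=O: 2 × 784 = 1568
  O–H: 4 × 453 = 1812
  Σ(formed) = 3380 kJ
ΔH = Σ(broken) − Σ(formed) = 2604 − 3380 = −776 kJ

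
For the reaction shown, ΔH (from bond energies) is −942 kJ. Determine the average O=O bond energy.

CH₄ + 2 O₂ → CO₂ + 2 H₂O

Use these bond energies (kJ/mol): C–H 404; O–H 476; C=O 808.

D(O=O) ≈ 481 kJ/mol

Let D be the O=O bond energy.
Σ(broken) = 4×404 + 2×D = 1616 + 2D
Σ(formed) = 2×808 + 4×476 = 3520
ΔH = Σ(broken) − Σ(formed) = (1616 + 2D) − (3520) = −1904 + 2D
Setting this equal to −942 kJ gives 2D = 962, so D = 481 kJ/mol.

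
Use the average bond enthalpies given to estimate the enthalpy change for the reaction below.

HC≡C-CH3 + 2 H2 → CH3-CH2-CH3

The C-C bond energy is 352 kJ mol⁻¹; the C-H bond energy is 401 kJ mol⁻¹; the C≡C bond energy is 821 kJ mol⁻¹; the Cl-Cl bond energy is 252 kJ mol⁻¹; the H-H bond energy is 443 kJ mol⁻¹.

ΔH ≈ −249 kJ

Bonds broken (reactants):
  C≡C: 1 × 821 = 821
  C-C: 1 × 352 = 352
  C-H: 4 × 401 = 1604
  H-H: 2 × 443 = 886
  Σ(broken) = 3663 kJ
Bonds formed (products):
  C-C: 2 × 352 = 704
  C-H: 8 × 401 = 3208
  Σ(formed) = 3912 kJ
ΔH = Σ(broken) − Σ(formed) = 3663 − 3912 = −249 kJ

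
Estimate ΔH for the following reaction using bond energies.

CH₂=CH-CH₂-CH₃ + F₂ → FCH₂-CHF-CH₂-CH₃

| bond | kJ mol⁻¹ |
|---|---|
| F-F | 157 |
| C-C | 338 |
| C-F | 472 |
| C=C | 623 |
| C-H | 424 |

Bonds broken (reactants):
  C-C: 2 × 338 = 676
  C-H: 8 × 424 = 3392
  C=C: 1 × 623 = 623
  F-F: 1 × 157 = 157
  Σ(broken) = 4848 kJ
Bonds formed (products):
  C-C: 3 × 338 = 1014
  C-F: 2 × 472 = 944
  C-H: 8 × 424 = 3392
  Σ(formed) = 5350 kJ
ΔH = Σ(broken) − Σ(formed) = 4848 − 5350 = −502 kJ

ΔH ≈ −502 kJ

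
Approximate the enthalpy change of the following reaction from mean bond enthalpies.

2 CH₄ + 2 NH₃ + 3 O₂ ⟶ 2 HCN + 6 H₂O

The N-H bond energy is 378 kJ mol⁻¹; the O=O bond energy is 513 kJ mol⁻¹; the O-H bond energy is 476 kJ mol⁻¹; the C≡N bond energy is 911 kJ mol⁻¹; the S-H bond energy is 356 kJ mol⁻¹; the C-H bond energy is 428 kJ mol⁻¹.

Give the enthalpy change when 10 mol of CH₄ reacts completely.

Bonds broken (reactants):
  C-H: 8 × 428 = 3424
  N-H: 6 × 378 = 2268
  O=O: 3 × 513 = 1539
  Σ(broken) = 7231 kJ
Bonds formed (products):
  C≡N: 2 × 911 = 1822
  C-H: 2 × 428 = 856
  O-H: 12 × 476 = 5712
  Σ(formed) = 8390 kJ
ΔH = Σ(broken) − Σ(formed) = 7231 − 8390 = −1159 kJ
For 5× the reaction as written: 5 × (−1159) = −5795 kJ

ΔH = −5795 kJ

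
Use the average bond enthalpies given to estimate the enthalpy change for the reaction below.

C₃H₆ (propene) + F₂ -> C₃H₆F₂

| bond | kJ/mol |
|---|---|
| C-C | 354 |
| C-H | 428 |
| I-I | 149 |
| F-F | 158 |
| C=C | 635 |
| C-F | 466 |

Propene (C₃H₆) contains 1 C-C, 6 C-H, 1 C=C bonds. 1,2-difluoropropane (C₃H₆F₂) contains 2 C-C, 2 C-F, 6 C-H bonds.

Bonds broken (reactants):
  C-C: 1 × 354 = 354
  C-H: 6 × 428 = 2568
  C=C: 1 × 635 = 635
  F-F: 1 × 158 = 158
  Σ(broken) = 3715 kJ
Bonds formed (products):
  C-C: 2 × 354 = 708
  C-F: 2 × 466 = 932
  C-H: 6 × 428 = 2568
  Σ(formed) = 4208 kJ
ΔH = Σ(broken) − Σ(formed) = 3715 − 4208 = −493 kJ

ΔH ≈ −493 kJ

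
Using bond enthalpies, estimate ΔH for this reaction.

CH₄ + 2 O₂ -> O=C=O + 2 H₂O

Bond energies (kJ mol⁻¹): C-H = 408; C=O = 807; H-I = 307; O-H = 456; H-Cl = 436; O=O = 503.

Bonds broken (reactants):
  C-H: 4 × 408 = 1632
  O=O: 2 × 503 = 1006
  Σ(broken) = 2638 kJ
Bonds formed (products):
  C=O: 2 × 807 = 1614
  O-H: 4 × 456 = 1824
  Σ(formed) = 3438 kJ
ΔH = Σ(broken) − Σ(formed) = 2638 − 3438 = −800 kJ

ΔH ≈ −800 kJ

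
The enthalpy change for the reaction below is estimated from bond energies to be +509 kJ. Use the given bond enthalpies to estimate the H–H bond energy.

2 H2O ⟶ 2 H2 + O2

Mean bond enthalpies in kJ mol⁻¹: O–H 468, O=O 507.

Let D be the H–H bond energy.
Σ(broken) = 4×468 = 1872
Σ(formed) = 2×D + 1×507 = 507 + 2D
ΔH = Σ(broken) − Σ(formed) = (1872) − (507 + 2D) = +1365 − 2D
Setting this equal to +509 kJ gives 2D = 856, so D = 428 kJ/mol.

D(H–H) ≈ 428 kJ/mol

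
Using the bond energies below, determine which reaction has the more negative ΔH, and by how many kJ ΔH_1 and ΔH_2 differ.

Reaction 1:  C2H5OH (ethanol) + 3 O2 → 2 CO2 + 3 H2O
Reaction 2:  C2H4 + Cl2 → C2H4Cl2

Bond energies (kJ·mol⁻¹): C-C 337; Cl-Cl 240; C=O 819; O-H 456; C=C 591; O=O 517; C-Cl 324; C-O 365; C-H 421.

Reaction 1, by 1044 kJ

Reaction 1:
  Bonds broken (reactants):
    C-C: 1 × 337 = 337
    C-H: 5 × 421 = 2105
    C-O: 1 × 365 = 365
    O-H: 1 × 456 = 456
    O=O: 3 × 517 = 1551
    Σ(broken) = 4814 kJ
  Bonds formed (products):
    C=O: 4 × 819 = 3276
    O-H: 6 × 456 = 2736
    Σ(formed) = 6012 kJ
  ΔH_1 = 4814 − 6012 = −1198 kJ
Reaction 2:
  Bonds broken (reactants):
    C-H: 4 × 421 = 1684
    C=C: 1 × 591 = 591
    Cl-Cl: 1 × 240 = 240
    Σ(broken) = 2515 kJ
  Bonds formed (products):
    C-C: 1 × 337 = 337
    C-Cl: 2 × 324 = 648
    C-H: 4 × 421 = 1684
    Σ(formed) = 2669 kJ
  ΔH_2 = 2515 − 2669 = −154 kJ
ΔH_1 − ΔH_2 = −1044 kJ, so reaction 1 has the more negative ΔH; |ΔH_1 − ΔH_2| = 1044 kJ.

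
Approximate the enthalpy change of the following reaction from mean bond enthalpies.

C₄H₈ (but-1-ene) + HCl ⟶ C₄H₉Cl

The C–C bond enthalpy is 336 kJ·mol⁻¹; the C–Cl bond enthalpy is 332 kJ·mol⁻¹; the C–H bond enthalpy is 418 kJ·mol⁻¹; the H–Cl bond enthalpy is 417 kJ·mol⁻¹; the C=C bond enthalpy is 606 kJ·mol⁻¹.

Bonds broken (reactants):
  C–C: 2 × 336 = 672
  C–H: 8 × 418 = 3344
  C=C: 1 × 606 = 606
  H–Cl: 1 × 417 = 417
  Σ(broken) = 5039 kJ
Bonds formed (products):
  C–C: 3 × 336 = 1008
  C–Cl: 1 × 332 = 332
  C–H: 9 × 418 = 3762
  Σ(formed) = 5102 kJ
ΔH = Σ(broken) − Σ(formed) = 5039 − 5102 = −63 kJ

ΔH ≈ −63 kJ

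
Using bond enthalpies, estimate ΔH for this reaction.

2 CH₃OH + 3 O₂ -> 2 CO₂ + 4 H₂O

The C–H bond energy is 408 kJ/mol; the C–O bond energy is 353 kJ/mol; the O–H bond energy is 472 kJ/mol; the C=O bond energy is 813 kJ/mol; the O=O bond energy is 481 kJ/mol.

Bonds broken (reactants):
  C–H: 6 × 408 = 2448
  C–O: 2 × 353 = 706
  O–H: 2 × 472 = 944
  O=O: 3 × 481 = 1443
  Σ(broken) = 5541 kJ
Bonds formed (products):
  C=O: 4 × 813 = 3252
  O–H: 8 × 472 = 3776
  Σ(formed) = 7028 kJ
ΔH = Σ(broken) − Σ(formed) = 5541 − 7028 = −1487 kJ

ΔH ≈ −1487 kJ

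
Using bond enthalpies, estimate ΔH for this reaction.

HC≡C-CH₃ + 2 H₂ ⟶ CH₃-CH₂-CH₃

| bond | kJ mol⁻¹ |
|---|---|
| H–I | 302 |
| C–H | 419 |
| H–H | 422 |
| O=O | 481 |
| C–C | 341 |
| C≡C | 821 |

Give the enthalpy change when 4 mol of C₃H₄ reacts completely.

Bonds broken (reactants):
  C≡C: 1 × 821 = 821
  C–C: 1 × 341 = 341
  C–H: 4 × 419 = 1676
  H–H: 2 × 422 = 844
  Σ(broken) = 3682 kJ
Bonds formed (products):
  C–C: 2 × 341 = 682
  C–H: 8 × 419 = 3352
  Σ(formed) = 4034 kJ
ΔH = Σ(broken) − Σ(formed) = 3682 − 4034 = −352 kJ
For 4× the reaction as written: 4 × (−352) = −1408 kJ

ΔH = −1408 kJ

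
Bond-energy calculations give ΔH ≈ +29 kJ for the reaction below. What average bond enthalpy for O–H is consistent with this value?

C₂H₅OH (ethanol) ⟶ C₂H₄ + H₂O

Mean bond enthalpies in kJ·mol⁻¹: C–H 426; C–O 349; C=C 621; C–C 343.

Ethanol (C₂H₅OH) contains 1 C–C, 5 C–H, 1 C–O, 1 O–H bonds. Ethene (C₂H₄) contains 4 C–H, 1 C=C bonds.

D(O–H) ≈ 468 kJ/mol

Let D be the O–H bond energy.
Σ(broken) = 1×343 + 5×426 + 1×349 + 1×D = 2822 + D
Σ(formed) = 4×426 + 1×621 + 2×D = 2325 + 2D
ΔH = Σ(broken) − Σ(formed) = (2822 + D) − (2325 + 2D) = +497 − D
Setting this equal to +29 kJ gives D = 468 kJ/mol.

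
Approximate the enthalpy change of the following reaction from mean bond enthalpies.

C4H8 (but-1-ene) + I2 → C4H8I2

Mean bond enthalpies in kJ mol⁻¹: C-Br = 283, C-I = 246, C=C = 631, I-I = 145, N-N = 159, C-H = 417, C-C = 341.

ΔH ≈ −57 kJ

Bonds broken (reactants):
  C-C: 2 × 341 = 682
  C-H: 8 × 417 = 3336
  C=C: 1 × 631 = 631
  I-I: 1 × 145 = 145
  Σ(broken) = 4794 kJ
Bonds formed (products):
  C-C: 3 × 341 = 1023
  C-H: 8 × 417 = 3336
  C-I: 2 × 246 = 492
  Σ(formed) = 4851 kJ
ΔH = Σ(broken) − Σ(formed) = 4794 − 4851 = −57 kJ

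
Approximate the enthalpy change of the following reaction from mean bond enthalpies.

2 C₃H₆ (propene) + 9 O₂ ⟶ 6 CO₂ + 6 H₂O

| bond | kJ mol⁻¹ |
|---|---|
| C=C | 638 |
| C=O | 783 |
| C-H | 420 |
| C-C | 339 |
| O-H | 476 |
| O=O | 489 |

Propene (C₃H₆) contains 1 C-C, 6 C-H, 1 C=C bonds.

Bonds broken (reactants):
  C-C: 2 × 339 = 678
  C-H: 12 × 420 = 5040
  C=C: 2 × 638 = 1276
  O=O: 9 × 489 = 4401
  Σ(broken) = 11395 kJ
Bonds formed (products):
  C=O: 12 × 783 = 9396
  O-H: 12 × 476 = 5712
  Σ(formed) = 15108 kJ
ΔH = Σ(broken) − Σ(formed) = 11395 − 15108 = −3713 kJ

ΔH ≈ −3713 kJ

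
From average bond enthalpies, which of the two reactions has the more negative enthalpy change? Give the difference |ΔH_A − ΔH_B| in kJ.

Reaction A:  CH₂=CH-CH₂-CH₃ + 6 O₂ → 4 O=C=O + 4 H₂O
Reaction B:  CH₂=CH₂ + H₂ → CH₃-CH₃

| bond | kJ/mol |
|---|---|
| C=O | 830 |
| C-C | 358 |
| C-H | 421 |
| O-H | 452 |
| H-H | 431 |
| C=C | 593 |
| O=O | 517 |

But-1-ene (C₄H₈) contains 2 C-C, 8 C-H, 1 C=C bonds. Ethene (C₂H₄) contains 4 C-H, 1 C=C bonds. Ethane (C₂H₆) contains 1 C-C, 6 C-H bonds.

Reaction A:
  Bonds broken (reactants):
    C-C: 2 × 358 = 716
    C-H: 8 × 421 = 3368
    C=C: 1 × 593 = 593
    O=O: 6 × 517 = 3102
    Σ(broken) = 7779 kJ
  Bonds formed (products):
    C=O: 8 × 830 = 6640
    O-H: 8 × 452 = 3616
    Σ(formed) = 10256 kJ
  ΔH_A = 7779 − 10256 = −2477 kJ
Reaction B:
  Bonds broken (reactants):
    C-H: 4 × 421 = 1684
    C=C: 1 × 593 = 593
    H-H: 1 × 431 = 431
    Σ(broken) = 2708 kJ
  Bonds formed (products):
    C-C: 1 × 358 = 358
    C-H: 6 × 421 = 2526
    Σ(formed) = 2884 kJ
  ΔH_B = 2708 − 2884 = −176 kJ
ΔH_A − ΔH_B = −2301 kJ, so reaction A has the more negative ΔH; |ΔH_A − ΔH_B| = 2301 kJ.

Reaction A, by 2301 kJ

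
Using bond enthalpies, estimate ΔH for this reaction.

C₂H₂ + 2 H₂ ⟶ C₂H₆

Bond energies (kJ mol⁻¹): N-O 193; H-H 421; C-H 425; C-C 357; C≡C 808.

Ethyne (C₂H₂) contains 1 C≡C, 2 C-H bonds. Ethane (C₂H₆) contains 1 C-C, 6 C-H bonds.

ΔH ≈ −407 kJ

Bonds broken (reactants):
  C≡C: 1 × 808 = 808
  C-H: 2 × 425 = 850
  H-H: 2 × 421 = 842
  Σ(broken) = 2500 kJ
Bonds formed (products):
  C-C: 1 × 357 = 357
  C-H: 6 × 425 = 2550
  Σ(formed) = 2907 kJ
ΔH = Σ(broken) − Σ(formed) = 2500 − 2907 = −407 kJ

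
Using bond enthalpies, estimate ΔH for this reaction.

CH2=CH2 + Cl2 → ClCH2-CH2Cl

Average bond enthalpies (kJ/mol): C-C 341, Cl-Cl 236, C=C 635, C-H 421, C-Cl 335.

ΔH ≈ −140 kJ

Bonds broken (reactants):
  C-H: 4 × 421 = 1684
  C=C: 1 × 635 = 635
  Cl-Cl: 1 × 236 = 236
  Σ(broken) = 2555 kJ
Bonds formed (products):
  C-C: 1 × 341 = 341
  C-Cl: 2 × 335 = 670
  C-H: 4 × 421 = 1684
  Σ(formed) = 2695 kJ
ΔH = Σ(broken) − Σ(formed) = 2555 − 2695 = −140 kJ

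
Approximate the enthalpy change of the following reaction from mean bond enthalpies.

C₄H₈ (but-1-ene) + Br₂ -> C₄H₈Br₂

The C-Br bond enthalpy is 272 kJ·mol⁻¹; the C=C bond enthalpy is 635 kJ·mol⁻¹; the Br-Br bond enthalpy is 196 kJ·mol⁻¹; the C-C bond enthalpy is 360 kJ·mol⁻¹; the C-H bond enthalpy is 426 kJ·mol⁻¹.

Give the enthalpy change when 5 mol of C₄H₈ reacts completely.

Bonds broken (reactants):
  Br-Br: 1 × 196 = 196
  C-C: 2 × 360 = 720
  C-H: 8 × 426 = 3408
  C=C: 1 × 635 = 635
  Σ(broken) = 4959 kJ
Bonds formed (products):
  C-Br: 2 × 272 = 544
  C-C: 3 × 360 = 1080
  C-H: 8 × 426 = 3408
  Σ(formed) = 5032 kJ
ΔH = Σ(broken) − Σ(formed) = 4959 − 5032 = −73 kJ
For 5× the reaction as written: 5 × (−73) = −365 kJ

ΔH = −365 kJ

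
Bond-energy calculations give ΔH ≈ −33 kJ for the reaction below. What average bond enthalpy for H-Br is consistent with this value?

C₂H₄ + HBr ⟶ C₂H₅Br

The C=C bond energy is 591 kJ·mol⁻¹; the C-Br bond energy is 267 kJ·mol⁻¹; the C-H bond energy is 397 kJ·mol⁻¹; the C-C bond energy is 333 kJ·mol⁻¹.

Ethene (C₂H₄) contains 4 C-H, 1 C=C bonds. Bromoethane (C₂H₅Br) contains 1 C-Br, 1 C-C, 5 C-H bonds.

Let D be the H-Br bond energy.
Σ(broken) = 4×397 + 1×591 + 1×D = 2179 + D
Σ(formed) = 1×267 + 1×333 + 5×397 = 2585
ΔH = Σ(broken) − Σ(formed) = (2179 + D) − (2585) = −406 + D
Setting this equal to −33 kJ gives D = 373 kJ/mol.

D(H-Br) ≈ 373 kJ/mol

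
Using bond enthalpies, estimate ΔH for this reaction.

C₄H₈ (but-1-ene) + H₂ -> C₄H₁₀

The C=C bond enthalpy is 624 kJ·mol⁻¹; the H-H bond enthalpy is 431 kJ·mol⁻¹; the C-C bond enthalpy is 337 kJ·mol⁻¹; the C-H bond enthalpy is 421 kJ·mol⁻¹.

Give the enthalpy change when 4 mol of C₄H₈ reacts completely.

ΔH = −496 kJ

Bonds broken (reactants):
  C-C: 2 × 337 = 674
  C-H: 8 × 421 = 3368
  C=C: 1 × 624 = 624
  H-H: 1 × 431 = 431
  Σ(broken) = 5097 kJ
Bonds formed (products):
  C-C: 3 × 337 = 1011
  C-H: 10 × 421 = 4210
  Σ(formed) = 5221 kJ
ΔH = Σ(broken) − Σ(formed) = 5097 − 5221 = −124 kJ
For 4× the reaction as written: 4 × (−124) = −496 kJ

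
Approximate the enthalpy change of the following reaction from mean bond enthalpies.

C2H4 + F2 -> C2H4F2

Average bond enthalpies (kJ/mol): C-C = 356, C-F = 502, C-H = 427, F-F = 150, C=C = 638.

Bonds broken (reactants):
  C-H: 4 × 427 = 1708
  C=C: 1 × 638 = 638
  F-F: 1 × 150 = 150
  Σ(broken) = 2496 kJ
Bonds formed (products):
  C-C: 1 × 356 = 356
  C-F: 2 × 502 = 1004
  C-H: 4 × 427 = 1708
  Σ(formed) = 3068 kJ
ΔH = Σ(broken) − Σ(formed) = 2496 − 3068 = −572 kJ

ΔH ≈ −572 kJ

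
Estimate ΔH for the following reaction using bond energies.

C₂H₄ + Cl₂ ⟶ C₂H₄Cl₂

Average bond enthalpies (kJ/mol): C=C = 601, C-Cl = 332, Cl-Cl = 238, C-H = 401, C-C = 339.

ΔH ≈ −164 kJ

Bonds broken (reactants):
  C-H: 4 × 401 = 1604
  C=C: 1 × 601 = 601
  Cl-Cl: 1 × 238 = 238
  Σ(broken) = 2443 kJ
Bonds formed (products):
  C-C: 1 × 339 = 339
  C-Cl: 2 × 332 = 664
  C-H: 4 × 401 = 1604
  Σ(formed) = 2607 kJ
ΔH = Σ(broken) − Σ(formed) = 2443 − 2607 = −164 kJ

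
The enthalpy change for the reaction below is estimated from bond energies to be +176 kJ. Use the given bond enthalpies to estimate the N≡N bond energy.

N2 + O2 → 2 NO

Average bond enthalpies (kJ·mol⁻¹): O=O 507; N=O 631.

D(N≡N) ≈ 931 kJ/mol

Let D be the N≡N bond energy.
Σ(broken) = 1×D + 1×507 = 507 + D
Σ(formed) = 2×631 = 1262
ΔH = Σ(broken) − Σ(formed) = (507 + D) − (1262) = −755 + D
Setting this equal to +176 kJ gives D = 931 kJ/mol.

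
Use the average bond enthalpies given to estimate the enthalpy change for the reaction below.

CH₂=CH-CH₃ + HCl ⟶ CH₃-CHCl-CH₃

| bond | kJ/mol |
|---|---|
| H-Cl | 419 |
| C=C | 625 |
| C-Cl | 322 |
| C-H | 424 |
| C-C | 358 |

Bonds broken (reactants):
  C-C: 1 × 358 = 358
  C-H: 6 × 424 = 2544
  C=C: 1 × 625 = 625
  H-Cl: 1 × 419 = 419
  Σ(broken) = 3946 kJ
Bonds formed (products):
  C-C: 2 × 358 = 716
  C-Cl: 1 × 322 = 322
  C-H: 7 × 424 = 2968
  Σ(formed) = 4006 kJ
ΔH = Σ(broken) − Σ(formed) = 3946 − 4006 = −60 kJ

ΔH ≈ −60 kJ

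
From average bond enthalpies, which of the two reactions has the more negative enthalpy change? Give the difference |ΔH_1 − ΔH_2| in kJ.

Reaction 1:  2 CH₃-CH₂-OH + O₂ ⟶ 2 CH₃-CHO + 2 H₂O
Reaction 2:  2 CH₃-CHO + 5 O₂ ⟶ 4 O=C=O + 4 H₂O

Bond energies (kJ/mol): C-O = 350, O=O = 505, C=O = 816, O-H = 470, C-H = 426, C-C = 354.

Reaction 1:
  Bonds broken (reactants):
    C-C: 2 × 354 = 708
    C-H: 10 × 426 = 4260
    C-O: 2 × 350 = 700
    O-H: 2 × 470 = 940
    O=O: 1 × 505 = 505
    Σ(broken) = 7113 kJ
  Bonds formed (products):
    C-C: 2 × 354 = 708
    C-H: 8 × 426 = 3408
    C=O: 2 × 816 = 1632
    O-H: 4 × 470 = 1880
    Σ(formed) = 7628 kJ
  ΔH_1 = 7113 − 7628 = −515 kJ
Reaction 2:
  Bonds broken (reactants):
    C-C: 2 × 354 = 708
    C-H: 8 × 426 = 3408
    C=O: 2 × 816 = 1632
    O=O: 5 × 505 = 2525
    Σ(broken) = 8273 kJ
  Bonds formed (products):
    C=O: 8 × 816 = 6528
    O-H: 8 × 470 = 3760
    Σ(formed) = 10288 kJ
  ΔH_2 = 8273 − 10288 = −2015 kJ
ΔH_1 − ΔH_2 = +1500 kJ, so reaction 2 has the more negative ΔH; |ΔH_1 − ΔH_2| = 1500 kJ.

Reaction 2, by 1500 kJ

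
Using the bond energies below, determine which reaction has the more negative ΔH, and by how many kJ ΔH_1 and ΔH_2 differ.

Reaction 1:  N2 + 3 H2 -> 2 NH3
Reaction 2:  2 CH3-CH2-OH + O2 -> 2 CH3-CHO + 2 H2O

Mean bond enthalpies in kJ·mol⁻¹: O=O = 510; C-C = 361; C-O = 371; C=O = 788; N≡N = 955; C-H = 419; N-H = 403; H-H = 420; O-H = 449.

Reaction 1:
  Bonds broken (reactants):
    H-H: 3 × 420 = 1260
    N≡N: 1 × 955 = 955
    Σ(broken) = 2215 kJ
  Bonds formed (products):
    N-H: 6 × 403 = 2418
    Σ(formed) = 2418 kJ
  ΔH_1 = 2215 − 2418 = −203 kJ
Reaction 2:
  Bonds broken (reactants):
    C-C: 2 × 361 = 722
    C-H: 10 × 419 = 4190
    C-O: 2 × 371 = 742
    O-H: 2 × 449 = 898
    O=O: 1 × 510 = 510
    Σ(broken) = 7062 kJ
  Bonds formed (products):
    C-C: 2 × 361 = 722
    C-H: 8 × 419 = 3352
    C=O: 2 × 788 = 1576
    O-H: 4 × 449 = 1796
    Σ(formed) = 7446 kJ
  ΔH_2 = 7062 − 7446 = −384 kJ
ΔH_1 − ΔH_2 = +181 kJ, so reaction 2 has the more negative ΔH; |ΔH_1 − ΔH_2| = 181 kJ.

Reaction 2, by 181 kJ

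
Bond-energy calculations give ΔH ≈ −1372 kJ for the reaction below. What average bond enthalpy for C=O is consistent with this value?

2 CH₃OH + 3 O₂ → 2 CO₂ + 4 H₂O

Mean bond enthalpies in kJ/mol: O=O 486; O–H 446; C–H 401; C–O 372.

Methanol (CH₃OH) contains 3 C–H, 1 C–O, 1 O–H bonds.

D(C=O) ≈ 826 kJ/mol

Let D be the C=O bond energy.
Σ(broken) = 6×401 + 2×372 + 2×446 + 3×486 = 5500
Σ(formed) = 4×D + 8×446 = 3568 + 4D
ΔH = Σ(broken) − Σ(formed) = (5500) − (3568 + 4D) = +1932 − 4D
Setting this equal to −1372 kJ gives 4D = 3304, so D = 826 kJ/mol.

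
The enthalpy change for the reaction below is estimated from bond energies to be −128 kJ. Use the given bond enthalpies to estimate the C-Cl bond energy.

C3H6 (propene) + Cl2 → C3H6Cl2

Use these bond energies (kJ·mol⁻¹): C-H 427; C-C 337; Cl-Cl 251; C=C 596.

Let D be the C-Cl bond energy.
Σ(broken) = 1×337 + 6×427 + 1×596 + 1×251 = 3746
Σ(formed) = 2×337 + 2×D + 6×427 = 3236 + 2D
ΔH = Σ(broken) − Σ(formed) = (3746) − (3236 + 2D) = +510 − 2D
Setting this equal to −128 kJ gives 2D = 638, so D = 319 kJ/mol.

D(C-Cl) ≈ 319 kJ/mol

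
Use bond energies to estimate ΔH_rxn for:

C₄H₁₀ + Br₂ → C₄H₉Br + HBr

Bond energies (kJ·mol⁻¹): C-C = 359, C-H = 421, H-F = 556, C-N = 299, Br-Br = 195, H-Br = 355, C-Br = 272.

Bonds broken (reactants):
  Br-Br: 1 × 195 = 195
  C-C: 3 × 359 = 1077
  C-H: 10 × 421 = 4210
  Σ(broken) = 5482 kJ
Bonds formed (products):
  C-Br: 1 × 272 = 272
  C-C: 3 × 359 = 1077
  C-H: 9 × 421 = 3789
  H-Br: 1 × 355 = 355
  Σ(formed) = 5493 kJ
ΔH = Σ(broken) − Σ(formed) = 5482 − 5493 = −11 kJ

ΔH ≈ −11 kJ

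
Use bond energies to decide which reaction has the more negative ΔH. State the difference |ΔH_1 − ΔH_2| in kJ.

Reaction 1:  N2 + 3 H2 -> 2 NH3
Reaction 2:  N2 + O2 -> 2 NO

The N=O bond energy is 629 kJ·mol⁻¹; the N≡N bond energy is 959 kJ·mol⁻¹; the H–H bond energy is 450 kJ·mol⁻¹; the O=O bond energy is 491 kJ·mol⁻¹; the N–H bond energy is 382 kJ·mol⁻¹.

Reaction 1:
  Bonds broken (reactants):
    H–H: 3 × 450 = 1350
    N≡N: 1 × 959 = 959
    Σ(broken) = 2309 kJ
  Bonds formed (products):
    N–H: 6 × 382 = 2292
    Σ(formed) = 2292 kJ
  ΔH_1 = 2309 − 2292 = +17 kJ
Reaction 2:
  Bonds broken (reactants):
    N≡N: 1 × 959 = 959
    O=O: 1 × 491 = 491
    Σ(broken) = 1450 kJ
  Bonds formed (products):
    N=O: 2 × 629 = 1258
    Σ(formed) = 1258 kJ
  ΔH_2 = 1450 − 1258 = +192 kJ
ΔH_1 − ΔH_2 = −175 kJ, so reaction 1 has the more negative ΔH; |ΔH_1 − ΔH_2| = 175 kJ.

Reaction 1, by 175 kJ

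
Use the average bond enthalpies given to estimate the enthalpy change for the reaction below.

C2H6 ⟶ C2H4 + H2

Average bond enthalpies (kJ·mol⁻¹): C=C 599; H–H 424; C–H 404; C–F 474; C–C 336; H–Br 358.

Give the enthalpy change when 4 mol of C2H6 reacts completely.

ΔH = +484 kJ

Bonds broken (reactants):
  C–C: 1 × 336 = 336
  C–H: 6 × 404 = 2424
  Σ(broken) = 2760 kJ
Bonds formed (products):
  C–H: 4 × 404 = 1616
  C=C: 1 × 599 = 599
  H–H: 1 × 424 = 424
  Σ(formed) = 2639 kJ
ΔH = Σ(broken) − Σ(formed) = 2760 − 2639 = +121 kJ
For 4× the reaction as written: 4 × (+121) = +484 kJ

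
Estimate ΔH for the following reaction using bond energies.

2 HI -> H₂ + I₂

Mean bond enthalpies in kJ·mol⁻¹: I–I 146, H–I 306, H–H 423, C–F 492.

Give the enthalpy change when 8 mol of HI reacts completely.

ΔH = +172 kJ

Bonds broken (reactants):
  H–I: 2 × 306 = 612
  Σ(broken) = 612 kJ
Bonds formed (products):
  H–H: 1 × 423 = 423
  I–I: 1 × 146 = 146
  Σ(formed) = 569 kJ
ΔH = Σ(broken) − Σ(formed) = 612 − 569 = +43 kJ
For 4× the reaction as written: 4 × (+43) = +172 kJ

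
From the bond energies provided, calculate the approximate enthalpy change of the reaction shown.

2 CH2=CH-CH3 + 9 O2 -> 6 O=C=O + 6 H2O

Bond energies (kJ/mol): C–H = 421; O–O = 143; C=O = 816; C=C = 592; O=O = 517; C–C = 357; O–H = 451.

Bonds broken (reactants):
  C–C: 2 × 357 = 714
  C–H: 12 × 421 = 5052
  C=C: 2 × 592 = 1184
  O=O: 9 × 517 = 4653
  Σ(broken) = 11603 kJ
Bonds formed (products):
  C=O: 12 × 816 = 9792
  O–H: 12 × 451 = 5412
  Σ(formed) = 15204 kJ
ΔH = Σ(broken) − Σ(formed) = 11603 − 15204 = −3601 kJ

ΔH ≈ −3601 kJ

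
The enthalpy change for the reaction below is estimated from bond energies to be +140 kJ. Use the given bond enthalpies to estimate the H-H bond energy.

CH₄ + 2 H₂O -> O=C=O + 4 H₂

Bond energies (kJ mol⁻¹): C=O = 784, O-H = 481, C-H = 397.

Let D be the H-H bond energy.
Σ(broken) = 4×397 + 4×481 = 3512
Σ(formed) = 2×784 + 4×D = 1568 + 4D
ΔH = Σ(broken) − Σ(formed) = (3512) − (1568 + 4D) = +1944 − 4D
Setting this equal to +140 kJ gives 4D = 1804, so D = 451 kJ/mol.

D(H-H) ≈ 451 kJ/mol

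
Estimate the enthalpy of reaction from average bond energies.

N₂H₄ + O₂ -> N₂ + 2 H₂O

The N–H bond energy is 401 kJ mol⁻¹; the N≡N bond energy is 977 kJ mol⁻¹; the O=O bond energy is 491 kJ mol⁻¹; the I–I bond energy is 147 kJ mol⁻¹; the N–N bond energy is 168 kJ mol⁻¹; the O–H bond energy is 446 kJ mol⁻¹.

ΔH ≈ −498 kJ

Bonds broken (reactants):
  N–H: 4 × 401 = 1604
  N–N: 1 × 168 = 168
  O=O: 1 × 491 = 491
  Σ(broken) = 2263 kJ
Bonds formed (products):
  N≡N: 1 × 977 = 977
  O–H: 4 × 446 = 1784
  Σ(formed) = 2761 kJ
ΔH = Σ(broken) − Σ(formed) = 2263 − 2761 = −498 kJ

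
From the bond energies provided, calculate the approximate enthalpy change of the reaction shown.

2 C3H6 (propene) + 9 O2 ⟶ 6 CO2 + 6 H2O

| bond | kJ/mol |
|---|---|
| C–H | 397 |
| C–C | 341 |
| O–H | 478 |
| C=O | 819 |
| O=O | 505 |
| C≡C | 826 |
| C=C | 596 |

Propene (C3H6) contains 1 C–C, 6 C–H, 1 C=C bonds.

ΔH ≈ −4381 kJ

Bonds broken (reactants):
  C–C: 2 × 341 = 682
  C–H: 12 × 397 = 4764
  C=C: 2 × 596 = 1192
  O=O: 9 × 505 = 4545
  Σ(broken) = 11183 kJ
Bonds formed (products):
  C=O: 12 × 819 = 9828
  O–H: 12 × 478 = 5736
  Σ(formed) = 15564 kJ
ΔH = Σ(broken) − Σ(formed) = 11183 − 15564 = −4381 kJ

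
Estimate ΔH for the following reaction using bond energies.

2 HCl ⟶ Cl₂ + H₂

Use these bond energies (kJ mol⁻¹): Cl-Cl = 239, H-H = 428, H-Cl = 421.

Bonds broken (reactants):
  H-Cl: 2 × 421 = 842
  Σ(broken) = 842 kJ
Bonds formed (products):
  Cl-Cl: 1 × 239 = 239
  H-H: 1 × 428 = 428
  Σ(formed) = 667 kJ
ΔH = Σ(broken) − Σ(formed) = 842 − 667 = +175 kJ

ΔH ≈ +175 kJ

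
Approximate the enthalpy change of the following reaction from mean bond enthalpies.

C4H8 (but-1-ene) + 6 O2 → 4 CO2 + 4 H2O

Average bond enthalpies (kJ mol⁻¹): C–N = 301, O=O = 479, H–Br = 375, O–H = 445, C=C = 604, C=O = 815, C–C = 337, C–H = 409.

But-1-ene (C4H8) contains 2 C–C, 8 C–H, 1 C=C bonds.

ΔH ≈ −2656 kJ

Bonds broken (reactants):
  C–C: 2 × 337 = 674
  C–H: 8 × 409 = 3272
  C=C: 1 × 604 = 604
  O=O: 6 × 479 = 2874
  Σ(broken) = 7424 kJ
Bonds formed (products):
  C=O: 8 × 815 = 6520
  O–H: 8 × 445 = 3560
  Σ(formed) = 10080 kJ
ΔH = Σ(broken) − Σ(formed) = 7424 − 10080 = −2656 kJ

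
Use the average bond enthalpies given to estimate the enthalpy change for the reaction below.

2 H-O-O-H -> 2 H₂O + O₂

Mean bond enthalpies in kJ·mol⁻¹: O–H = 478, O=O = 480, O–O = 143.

ΔH ≈ −194 kJ

Bonds broken (reactants):
  O–H: 4 × 478 = 1912
  O–O: 2 × 143 = 286
  Σ(broken) = 2198 kJ
Bonds formed (products):
  O–H: 4 × 478 = 1912
  O=O: 1 × 480 = 480
  Σ(formed) = 2392 kJ
ΔH = Σ(broken) − Σ(formed) = 2198 − 2392 = −194 kJ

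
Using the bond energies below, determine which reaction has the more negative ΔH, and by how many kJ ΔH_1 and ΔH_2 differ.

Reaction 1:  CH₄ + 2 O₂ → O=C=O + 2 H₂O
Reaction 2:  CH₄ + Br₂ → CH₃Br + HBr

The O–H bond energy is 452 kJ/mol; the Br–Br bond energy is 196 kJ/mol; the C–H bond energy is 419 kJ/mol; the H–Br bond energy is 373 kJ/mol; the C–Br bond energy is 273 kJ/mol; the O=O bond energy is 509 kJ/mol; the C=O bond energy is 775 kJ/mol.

Reaction 1:
  Bonds broken (reactants):
    C–H: 4 × 419 = 1676
    O=O: 2 × 509 = 1018
    Σ(broken) = 2694 kJ
  Bonds formed (products):
    C=O: 2 × 775 = 1550
    O–H: 4 × 452 = 1808
    Σ(formed) = 3358 kJ
  ΔH_1 = 2694 − 3358 = −664 kJ
Reaction 2:
  Bonds broken (reactants):
    Br–Br: 1 × 196 = 196
    C–H: 4 × 419 = 1676
    Σ(broken) = 1872 kJ
  Bonds formed (products):
    C–Br: 1 × 273 = 273
    C–H: 3 × 419 = 1257
    H–Br: 1 × 373 = 373
    Σ(formed) = 1903 kJ
  ΔH_2 = 1872 − 1903 = −31 kJ
ΔH_1 − ΔH_2 = −633 kJ, so reaction 1 has the more negative ΔH; |ΔH_1 − ΔH_2| = 633 kJ.

Reaction 1, by 633 kJ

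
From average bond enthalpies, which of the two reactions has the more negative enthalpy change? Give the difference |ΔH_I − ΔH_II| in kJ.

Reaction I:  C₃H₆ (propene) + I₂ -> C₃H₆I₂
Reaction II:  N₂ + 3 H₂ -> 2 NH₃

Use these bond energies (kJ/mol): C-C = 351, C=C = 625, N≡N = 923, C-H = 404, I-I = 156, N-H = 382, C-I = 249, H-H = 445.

Reaction I, by 34 kJ

Reaction I:
  Bonds broken (reactants):
    C-C: 1 × 351 = 351
    C-H: 6 × 404 = 2424
    C=C: 1 × 625 = 625
    I-I: 1 × 156 = 156
    Σ(broken) = 3556 kJ
  Bonds formed (products):
    C-C: 2 × 351 = 702
    C-H: 6 × 404 = 2424
    C-I: 2 × 249 = 498
    Σ(formed) = 3624 kJ
  ΔH_I = 3556 − 3624 = −68 kJ
Reaction II:
  Bonds broken (reactants):
    H-H: 3 × 445 = 1335
    N≡N: 1 × 923 = 923
    Σ(broken) = 2258 kJ
  Bonds formed (products):
    N-H: 6 × 382 = 2292
    Σ(formed) = 2292 kJ
  ΔH_II = 2258 − 2292 = −34 kJ
ΔH_I − ΔH_II = −34 kJ, so reaction I has the more negative ΔH; |ΔH_I − ΔH_II| = 34 kJ.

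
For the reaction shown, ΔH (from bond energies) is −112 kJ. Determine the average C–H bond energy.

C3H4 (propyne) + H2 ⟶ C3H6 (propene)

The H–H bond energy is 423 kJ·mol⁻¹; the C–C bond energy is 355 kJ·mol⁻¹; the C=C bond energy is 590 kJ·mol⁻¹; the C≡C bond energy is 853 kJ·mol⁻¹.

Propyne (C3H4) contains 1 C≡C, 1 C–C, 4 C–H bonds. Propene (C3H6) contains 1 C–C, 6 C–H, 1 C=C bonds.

D(C–H) ≈ 399 kJ/mol

Let D be the C–H bond energy.
Σ(broken) = 1×853 + 1×355 + 4×D + 1×423 = 1631 + 4D
Σ(formed) = 1×355 + 6×D + 1×590 = 945 + 6D
ΔH = Σ(broken) − Σ(formed) = (1631 + 4D) − (945 + 6D) = +686 − 2D
Setting this equal to −112 kJ gives 2D = 798, so D = 399 kJ/mol.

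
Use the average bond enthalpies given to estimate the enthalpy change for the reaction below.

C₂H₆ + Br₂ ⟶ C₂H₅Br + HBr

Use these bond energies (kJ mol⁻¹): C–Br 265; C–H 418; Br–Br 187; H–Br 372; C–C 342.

Bonds broken (reactants):
  Br–Br: 1 × 187 = 187
  C–C: 1 × 342 = 342
  C–H: 6 × 418 = 2508
  Σ(broken) = 3037 kJ
Bonds formed (products):
  C–Br: 1 × 265 = 265
  C–C: 1 × 342 = 342
  C–H: 5 × 418 = 2090
  H–Br: 1 × 372 = 372
  Σ(formed) = 3069 kJ
ΔH = Σ(broken) − Σ(formed) = 3037 − 3069 = −32 kJ

ΔH ≈ −32 kJ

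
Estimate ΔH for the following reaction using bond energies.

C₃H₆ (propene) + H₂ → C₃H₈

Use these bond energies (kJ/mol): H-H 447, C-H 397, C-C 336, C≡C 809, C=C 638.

ΔH ≈ −45 kJ

Bonds broken (reactants):
  C-C: 1 × 336 = 336
  C-H: 6 × 397 = 2382
  C=C: 1 × 638 = 638
  H-H: 1 × 447 = 447
  Σ(broken) = 3803 kJ
Bonds formed (products):
  C-C: 2 × 336 = 672
  C-H: 8 × 397 = 3176
  Σ(formed) = 3848 kJ
ΔH = Σ(broken) − Σ(formed) = 3803 − 3848 = −45 kJ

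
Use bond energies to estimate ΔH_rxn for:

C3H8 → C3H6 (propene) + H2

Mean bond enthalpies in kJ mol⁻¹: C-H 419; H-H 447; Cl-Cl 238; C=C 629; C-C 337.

Bonds broken (reactants):
  C-C: 2 × 337 = 674
  C-H: 8 × 419 = 3352
  Σ(broken) = 4026 kJ
Bonds formed (products):
  C-C: 1 × 337 = 337
  C-H: 6 × 419 = 2514
  C=C: 1 × 629 = 629
  H-H: 1 × 447 = 447
  Σ(formed) = 3927 kJ
ΔH = Σ(broken) − Σ(formed) = 4026 − 3927 = +99 kJ

ΔH ≈ +99 kJ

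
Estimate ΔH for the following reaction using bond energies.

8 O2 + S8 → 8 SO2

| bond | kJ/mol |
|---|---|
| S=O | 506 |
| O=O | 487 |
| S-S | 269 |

Bonds broken (reactants):
  O=O: 8 × 487 = 3896
  S-S: 8 × 269 = 2152
  Σ(broken) = 6048 kJ
Bonds formed (products):
  S=O: 16 × 506 = 8096
  Σ(formed) = 8096 kJ
ΔH = Σ(broken) − Σ(formed) = 6048 − 8096 = −2048 kJ

ΔH ≈ −2048 kJ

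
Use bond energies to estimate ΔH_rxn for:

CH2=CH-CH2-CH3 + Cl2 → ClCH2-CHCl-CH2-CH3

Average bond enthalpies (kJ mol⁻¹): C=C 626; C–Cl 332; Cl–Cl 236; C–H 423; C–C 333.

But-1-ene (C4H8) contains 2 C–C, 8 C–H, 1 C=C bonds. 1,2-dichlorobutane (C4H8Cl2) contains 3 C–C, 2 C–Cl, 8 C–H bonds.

Bonds broken (reactants):
  C–C: 2 × 333 = 666
  C–H: 8 × 423 = 3384
  C=C: 1 × 626 = 626
  Cl–Cl: 1 × 236 = 236
  Σ(broken) = 4912 kJ
Bonds formed (products):
  C–C: 3 × 333 = 999
  C–Cl: 2 × 332 = 664
  C–H: 8 × 423 = 3384
  Σ(formed) = 5047 kJ
ΔH = Σ(broken) − Σ(formed) = 4912 − 5047 = −135 kJ

ΔH ≈ −135 kJ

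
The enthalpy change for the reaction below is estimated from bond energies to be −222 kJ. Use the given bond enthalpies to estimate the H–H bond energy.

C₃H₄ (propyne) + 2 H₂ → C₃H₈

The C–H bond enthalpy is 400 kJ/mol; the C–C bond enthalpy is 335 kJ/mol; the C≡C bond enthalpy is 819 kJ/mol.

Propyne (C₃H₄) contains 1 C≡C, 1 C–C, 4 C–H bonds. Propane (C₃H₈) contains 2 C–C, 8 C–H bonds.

D(H–H) ≈ 447 kJ/mol

Let D be the H–H bond energy.
Σ(broken) = 1×819 + 1×335 + 4×400 + 2×D = 2754 + 2D
Σ(formed) = 2×335 + 8×400 = 3870
ΔH = Σ(broken) − Σ(formed) = (2754 + 2D) − (3870) = −1116 + 2D
Setting this equal to −222 kJ gives 2D = 894, so D = 447 kJ/mol.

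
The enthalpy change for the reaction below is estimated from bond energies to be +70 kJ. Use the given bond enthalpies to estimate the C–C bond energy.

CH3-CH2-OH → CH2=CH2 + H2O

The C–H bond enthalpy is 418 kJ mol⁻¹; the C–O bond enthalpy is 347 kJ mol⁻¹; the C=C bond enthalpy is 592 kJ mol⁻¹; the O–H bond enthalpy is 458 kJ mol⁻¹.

Let D be the C–C bond energy.
Σ(broken) = 1×D + 5×418 + 1×347 + 1×458 = 2895 + D
Σ(formed) = 4×418 + 1×592 + 2×458 = 3180
ΔH = Σ(broken) − Σ(formed) = (2895 + D) − (3180) = −285 + D
Setting this equal to +70 kJ gives D = 355 kJ/mol.

D(C–C) ≈ 355 kJ/mol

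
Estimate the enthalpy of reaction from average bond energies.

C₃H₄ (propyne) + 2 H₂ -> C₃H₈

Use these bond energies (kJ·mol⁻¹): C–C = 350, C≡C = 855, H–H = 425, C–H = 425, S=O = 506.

Bonds broken (reactants):
  C≡C: 1 × 855 = 855
  C–C: 1 × 350 = 350
  C–H: 4 × 425 = 1700
  H–H: 2 × 425 = 850
  Σ(broken) = 3755 kJ
Bonds formed (products):
  C–C: 2 × 350 = 700
  C–H: 8 × 425 = 3400
  Σ(formed) = 4100 kJ
ΔH = Σ(broken) − Σ(formed) = 3755 − 4100 = −345 kJ

ΔH ≈ −345 kJ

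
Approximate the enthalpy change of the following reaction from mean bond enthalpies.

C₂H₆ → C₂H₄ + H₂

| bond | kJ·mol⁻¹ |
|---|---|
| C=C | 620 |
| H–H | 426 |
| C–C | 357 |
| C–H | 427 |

Bonds broken (reactants):
  C–C: 1 × 357 = 357
  C–H: 6 × 427 = 2562
  Σ(broken) = 2919 kJ
Bonds formed (products):
  C–H: 4 × 427 = 1708
  C=C: 1 × 620 = 620
  H–H: 1 × 426 = 426
  Σ(formed) = 2754 kJ
ΔH = Σ(broken) − Σ(formed) = 2919 − 2754 = +165 kJ

ΔH ≈ +165 kJ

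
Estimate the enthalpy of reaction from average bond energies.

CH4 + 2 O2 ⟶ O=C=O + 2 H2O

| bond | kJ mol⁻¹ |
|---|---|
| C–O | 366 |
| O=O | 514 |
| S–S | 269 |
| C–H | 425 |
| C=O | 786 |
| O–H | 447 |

Bonds broken (reactants):
  C–H: 4 × 425 = 1700
  O=O: 2 × 514 = 1028
  Σ(broken) = 2728 kJ
Bonds formed (products):
  C=O: 2 × 786 = 1572
  O–H: 4 × 447 = 1788
  Σ(formed) = 3360 kJ
ΔH = Σ(broken) − Σ(formed) = 2728 − 3360 = −632 kJ

ΔH ≈ −632 kJ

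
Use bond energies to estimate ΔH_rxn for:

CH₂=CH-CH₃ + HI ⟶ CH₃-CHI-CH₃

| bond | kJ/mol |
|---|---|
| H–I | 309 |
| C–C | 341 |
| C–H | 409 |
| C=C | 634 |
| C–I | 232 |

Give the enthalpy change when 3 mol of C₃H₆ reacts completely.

Bonds broken (reactants):
  C–C: 1 × 341 = 341
  C–H: 6 × 409 = 2454
  C=C: 1 × 634 = 634
  H–I: 1 × 309 = 309
  Σ(broken) = 3738 kJ
Bonds formed (products):
  C–C: 2 × 341 = 682
  C–H: 7 × 409 = 2863
  C–I: 1 × 232 = 232
  Σ(formed) = 3777 kJ
ΔH = Σ(broken) − Σ(formed) = 3738 − 3777 = −39 kJ
For 3× the reaction as written: 3 × (−39) = −117 kJ

ΔH = −117 kJ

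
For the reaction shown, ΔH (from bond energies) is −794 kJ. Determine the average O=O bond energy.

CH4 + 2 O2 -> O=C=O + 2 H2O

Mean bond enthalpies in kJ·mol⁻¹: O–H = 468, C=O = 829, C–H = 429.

D(O=O) ≈ 510 kJ/mol

Let D be the O=O bond energy.
Σ(broken) = 4×429 + 2×D = 1716 + 2D
Σ(formed) = 2×829 + 4×468 = 3530
ΔH = Σ(broken) − Σ(formed) = (1716 + 2D) − (3530) = −1814 + 2D
Setting this equal to −794 kJ gives 2D = 1020, so D = 510 kJ/mol.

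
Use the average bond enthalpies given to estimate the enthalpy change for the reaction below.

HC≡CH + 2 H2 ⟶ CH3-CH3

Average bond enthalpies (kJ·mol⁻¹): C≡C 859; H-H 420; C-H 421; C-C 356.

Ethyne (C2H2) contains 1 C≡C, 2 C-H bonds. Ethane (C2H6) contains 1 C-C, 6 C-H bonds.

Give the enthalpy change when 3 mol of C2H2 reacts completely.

ΔH = −1023 kJ

Bonds broken (reactants):
  C≡C: 1 × 859 = 859
  C-H: 2 × 421 = 842
  H-H: 2 × 420 = 840
  Σ(broken) = 2541 kJ
Bonds formed (products):
  C-C: 1 × 356 = 356
  C-H: 6 × 421 = 2526
  Σ(formed) = 2882 kJ
ΔH = Σ(broken) − Σ(formed) = 2541 − 2882 = −341 kJ
For 3× the reaction as written: 3 × (−341) = −1023 kJ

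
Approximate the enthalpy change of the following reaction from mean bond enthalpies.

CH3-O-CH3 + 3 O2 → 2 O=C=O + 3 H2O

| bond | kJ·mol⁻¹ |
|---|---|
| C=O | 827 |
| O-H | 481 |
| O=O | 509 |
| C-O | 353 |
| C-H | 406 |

Bonds broken (reactants):
  C-H: 6 × 406 = 2436
  C-O: 2 × 353 = 706
  O=O: 3 × 509 = 1527
  Σ(broken) = 4669 kJ
Bonds formed (products):
  C=O: 4 × 827 = 3308
  O-H: 6 × 481 = 2886
  Σ(formed) = 6194 kJ
ΔH = Σ(broken) − Σ(formed) = 4669 − 6194 = −1525 kJ

ΔH ≈ −1525 kJ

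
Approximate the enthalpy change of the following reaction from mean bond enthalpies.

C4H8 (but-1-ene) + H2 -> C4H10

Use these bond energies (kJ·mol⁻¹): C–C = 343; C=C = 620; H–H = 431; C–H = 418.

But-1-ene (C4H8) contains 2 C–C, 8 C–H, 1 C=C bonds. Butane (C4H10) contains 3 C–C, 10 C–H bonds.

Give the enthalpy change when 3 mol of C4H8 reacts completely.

ΔH = −384 kJ

Bonds broken (reactants):
  C–C: 2 × 343 = 686
  C–H: 8 × 418 = 3344
  C=C: 1 × 620 = 620
  H–H: 1 × 431 = 431
  Σ(broken) = 5081 kJ
Bonds formed (products):
  C–C: 3 × 343 = 1029
  C–H: 10 × 418 = 4180
  Σ(formed) = 5209 kJ
ΔH = Σ(broken) − Σ(formed) = 5081 − 5209 = −128 kJ
For 3× the reaction as written: 3 × (−128) = −384 kJ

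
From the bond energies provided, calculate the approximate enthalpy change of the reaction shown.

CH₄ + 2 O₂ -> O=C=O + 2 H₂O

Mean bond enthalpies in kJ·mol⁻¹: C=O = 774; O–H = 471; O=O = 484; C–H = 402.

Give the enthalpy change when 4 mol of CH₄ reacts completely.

ΔH = −3424 kJ

Bonds broken (reactants):
  C–H: 4 × 402 = 1608
  O=O: 2 × 484 = 968
  Σ(broken) = 2576 kJ
Bonds formed (products):
  C=O: 2 × 774 = 1548
  O–H: 4 × 471 = 1884
  Σ(formed) = 3432 kJ
ΔH = Σ(broken) − Σ(formed) = 2576 − 3432 = −856 kJ
For 4× the reaction as written: 4 × (−856) = −3424 kJ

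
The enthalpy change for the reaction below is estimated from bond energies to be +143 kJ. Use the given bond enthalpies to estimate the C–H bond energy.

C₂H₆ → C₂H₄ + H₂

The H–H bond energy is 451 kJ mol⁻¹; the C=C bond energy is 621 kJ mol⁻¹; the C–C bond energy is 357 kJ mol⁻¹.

D(C–H) ≈ 429 kJ/mol

Let D be the C–H bond energy.
Σ(broken) = 1×357 + 6×D = 357 + 6D
Σ(formed) = 4×D + 1×621 + 1×451 = 1072 + 4D
ΔH = Σ(broken) − Σ(formed) = (357 + 6D) − (1072 + 4D) = −715 + 2D
Setting this equal to +143 kJ gives 2D = 858, so D = 429 kJ/mol.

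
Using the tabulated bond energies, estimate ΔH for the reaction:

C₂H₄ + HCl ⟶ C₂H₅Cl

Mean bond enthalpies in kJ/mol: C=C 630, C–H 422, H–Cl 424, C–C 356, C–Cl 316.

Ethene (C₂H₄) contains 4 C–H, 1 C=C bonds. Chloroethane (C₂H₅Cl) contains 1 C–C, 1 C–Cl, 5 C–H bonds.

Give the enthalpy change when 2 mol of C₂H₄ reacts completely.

Bonds broken (reactants):
  C–H: 4 × 422 = 1688
  C=C: 1 × 630 = 630
  H–Cl: 1 × 424 = 424
  Σ(broken) = 2742 kJ
Bonds formed (products):
  C–C: 1 × 356 = 356
  C–Cl: 1 × 316 = 316
  C–H: 5 × 422 = 2110
  Σ(formed) = 2782 kJ
ΔH = Σ(broken) − Σ(formed) = 2742 − 2782 = −40 kJ
For 2× the reaction as written: 2 × (−40) = −80 kJ

ΔH = −80 kJ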